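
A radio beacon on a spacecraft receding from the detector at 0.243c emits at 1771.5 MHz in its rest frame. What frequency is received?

1382.5 MHz

Relativistic Doppler for frequency: f' = f₀ · √((1 − β)/(1 + β)).
f' = 1771.5 × √(0.7570/1.2430) = 1771.5 × 0.78039 ≈ 1382.5 MHz.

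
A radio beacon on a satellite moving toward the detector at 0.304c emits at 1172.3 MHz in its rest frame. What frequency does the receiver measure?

1604.6 MHz

Relativistic Doppler for frequency: f' = f₀ · √((1 + β)/(1 − β)).
f' = 1172.3 × √(1.3040/0.6960) = 1172.3 × 1.36878 ≈ 1604.6 MHz.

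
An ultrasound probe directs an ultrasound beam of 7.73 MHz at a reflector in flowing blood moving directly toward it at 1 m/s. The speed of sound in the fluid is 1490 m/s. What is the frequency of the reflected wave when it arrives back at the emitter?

The reflector in flowing blood first receives the wave as a moving observer: f₁ = f₀ · (v + u)/v = 7.73 × (1490 + 1)/1490 ≈ 7.735 MHz.
The reflection then acts as a moving source: f₂ = f₁ · v/(v − u) ≈ 7.740 MHz.
Equivalently f₂ = f₀ · (v + u)/(v − u).

7.740 MHz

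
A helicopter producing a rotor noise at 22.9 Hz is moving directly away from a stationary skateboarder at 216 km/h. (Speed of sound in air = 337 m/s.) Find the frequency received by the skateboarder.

216 km/h = 60 m/s.
With the source moving away from a stationary observer, f' = f · v/(v + v_s).
f' = 22.9 × 337/(337 + 60) = 22.9 × 337/397 ≈ 19.4 Hz.

19.4 Hz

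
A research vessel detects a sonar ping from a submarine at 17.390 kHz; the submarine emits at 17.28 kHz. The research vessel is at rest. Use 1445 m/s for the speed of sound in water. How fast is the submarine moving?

f' > f, so the submarine is approaching.
f' = f · v/(v − v_s) ⇒ v_s = v · |1 − f/f'|.
v_s = 1445 × |1 − 17.28/17.390| = 1445 × 0.006325 ≈ 9.1 m/s.

9.1 m/s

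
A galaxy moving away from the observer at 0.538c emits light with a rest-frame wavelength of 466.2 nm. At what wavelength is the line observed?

Relativistic Doppler for wavelength: λ' = λ₀ · √((1 + β)/(1 − β)).
λ' = 466.2 × √(1.5380/0.4620) = 466.2 × 1.82456 ≈ 850.6 nm.

850.6 nm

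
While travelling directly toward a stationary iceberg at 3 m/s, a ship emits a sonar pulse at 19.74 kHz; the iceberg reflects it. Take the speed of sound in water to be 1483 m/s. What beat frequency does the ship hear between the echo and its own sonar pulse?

80 Hz

The iceberg receives the sound from a moving source: f₁ = f₀ · v/(v − v_e) = 19.74 × 1483/1480 ≈ 19.7800 kHz.
On the return leg the ship is a moving observer: f₂ = f₁ · (v + v_e)/v = 19.7800 × 1486/1483 ≈ 19.8200 kHz.
Beat against the emitted tone (with f₀ = 19740 Hz): |f₂ − f₀| = 2v_e·f₀/(v − v_e) = 2 × 3 × 19740/1480 ≈ 80 Hz.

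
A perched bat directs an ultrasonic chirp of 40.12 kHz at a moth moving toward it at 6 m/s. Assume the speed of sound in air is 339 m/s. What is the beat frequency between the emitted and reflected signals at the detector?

The moth first receives the wave as a moving observer: f₁ = f₀ · (v + u)/v = 40.12 × (339 + 6)/339 ≈ 40.830 kHz.
On reflection it acts as a source moving toward the stationary detector: f₂ = f₁ · v/(v − u) = 40.830 × 339/333 ≈ 41.566 kHz.
Beat frequency (with f₀ = 40120 Hz): |f₂ − f₀| = 2u·f₀/(v − u) = 2 × 6 × 40120/333 ≈ 1446 Hz.

1446 Hz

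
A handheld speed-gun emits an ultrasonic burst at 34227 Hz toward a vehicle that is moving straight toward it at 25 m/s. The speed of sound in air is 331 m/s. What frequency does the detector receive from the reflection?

The vehicle first receives the wave as a moving observer: f₁ = f₀ · (v + u)/v = 34227 × (331 + 25)/331 ≈ 36812 Hz.
The reflection then acts as a moving source: f₂ = f₁ · v/(v − u) ≈ 39820 Hz.
Equivalently f₂ = f₀ · (v + u)/(v − u).

39820 Hz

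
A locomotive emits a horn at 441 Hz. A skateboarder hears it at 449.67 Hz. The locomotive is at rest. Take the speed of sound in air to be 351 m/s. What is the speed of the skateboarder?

6.9 m/s

f' > f, so the skateboarder is approaching.
f' = f · (v + v_o)/v ⇒ v_o = v · |f'/f − 1|.
v_o = 351 × |449.67/441 − 1| = 351 × 0.01966 ≈ 6.9 m/s.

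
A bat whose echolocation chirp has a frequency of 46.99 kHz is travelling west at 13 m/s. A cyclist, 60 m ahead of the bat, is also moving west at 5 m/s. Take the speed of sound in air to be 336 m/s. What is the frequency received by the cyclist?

48.2 kHz

The cyclist is ahead, so the bat is moving toward it while the cyclist is moving away from the bat.
Both move, so f' = f · (v − v_o)/(v − v_s).
f' = 46.99 × (336 − 5)/(336 − 13) = 46.99 × 331/323 ≈ 48.2 kHz.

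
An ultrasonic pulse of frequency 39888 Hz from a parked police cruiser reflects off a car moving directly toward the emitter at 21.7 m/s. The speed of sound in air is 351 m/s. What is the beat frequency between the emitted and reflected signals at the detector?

At the car (a moving observer), f₁ = f₀ · (v + u)/v = 39888 × 372.7/351 ≈ 42354 Hz.
On reflection it acts as a source moving toward the stationary detector: f₂ = f₁ · v/(v − u) = 42354 × 351/329.3 ≈ 45145 Hz.
Equivalently f₂ = f₀ · (v + u)/(v − u).
Beat frequency: |f₂ − f₀| = 2u·f₀/(v − u) = 2 × 21.7 × 39888/329.3 ≈ 5257 Hz.

5257 Hz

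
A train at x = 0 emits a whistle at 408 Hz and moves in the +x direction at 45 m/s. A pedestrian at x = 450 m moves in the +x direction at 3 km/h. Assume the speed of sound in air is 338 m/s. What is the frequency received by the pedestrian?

470 Hz

3 km/h = 0.8333 m/s.
The observer lies on the +x side, so the source is heading toward the observer and the observer is heading away from the source.
With source approaching and observer receding, f' = f · (v − v_o)/(v − v_s).
f' = 408 × (338 − 0.8333)/(338 − 45) = 408 × 337.17/293 ≈ 470 Hz.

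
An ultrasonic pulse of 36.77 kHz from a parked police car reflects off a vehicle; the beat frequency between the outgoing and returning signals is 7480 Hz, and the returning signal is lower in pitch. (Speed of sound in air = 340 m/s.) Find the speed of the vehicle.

Double Doppler shift off a moving reflector: f₂ = f₀ · (v + u)/(v − u) (u > 0 toward emitter).
Returning signal is lower, so f₂ = f₀ − Δf = 36770 − 7480 = 29290 Hz.
Rearranging, u = v · (f₂ − f₀)/(f₂ + f₀) = 340 × -7480/66060 ≈ -38 m/s.
So the vehicle is moving at 38 m/s away from the emitter.

38 m/s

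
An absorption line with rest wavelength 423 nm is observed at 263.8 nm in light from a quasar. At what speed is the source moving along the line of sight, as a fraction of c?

λ'/λ₀ = 0.6236 < 1 (blueshift), so the source is approaching.
λ'/λ₀ = √((1 − β)/(1 + β)) for an approaching source ⇒ β = (1 − r²)/(1 + r²) with r = λ'/λ₀.
β = (1 − 0.3889)/(1 + 0.3889) ≈ 0.440.

0.440c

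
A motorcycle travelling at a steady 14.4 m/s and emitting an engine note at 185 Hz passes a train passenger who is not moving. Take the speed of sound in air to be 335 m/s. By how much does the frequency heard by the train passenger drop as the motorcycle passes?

15.9 Hz

Approaching: f₁ = f · v/(v − v_s) = 185 × 335/320.6 ≈ 193.3 Hz.
Receding: f₂ = f · v/(v + v_s) = 185 × 335/349.4 ≈ 177.4 Hz.
Drop: f₁ − f₂ = 2f·v·v_s/(v² − v_s²) = 2 × 185 × 335 × 14.4/(335² − 14.4²) ≈ 15.9 Hz.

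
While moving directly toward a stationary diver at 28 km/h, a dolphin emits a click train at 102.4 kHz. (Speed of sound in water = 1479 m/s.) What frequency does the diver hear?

28 km/h = 7.778 m/s.
With the source moving toward a stationary observer, f' = f · v/(v − v_s).
f' = 102.4 × 1479/(1479 − 7.778) = 102.4 × 1479/1471 ≈ 102.9 kHz.

102.9 kHz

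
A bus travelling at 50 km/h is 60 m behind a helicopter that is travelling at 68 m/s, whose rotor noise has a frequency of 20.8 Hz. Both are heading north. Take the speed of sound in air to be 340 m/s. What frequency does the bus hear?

50 km/h = 13.89 m/s.
The bus is behind, so the helicopter is moving away from it while the bus is moving toward the helicopter.
Both move, so f' = f · (v + v_o)/(v + v_s).
f' = 20.8 × (340 + 13.89)/(340 + 68) = 20.8 × 353.89/408 ≈ 18.0 Hz.

18.0 Hz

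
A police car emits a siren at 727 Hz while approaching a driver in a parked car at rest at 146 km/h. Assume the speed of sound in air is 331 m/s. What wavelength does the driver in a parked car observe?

146 km/h = 40.56 m/s.
Moving source, stationary observer: f' = f · v/(v − v_s) since the source is approaching.
f' = 727 × 331/(331 − 40.56) ≈ 829 Hz.
λ' = v/f' = 331/828.513 ≈ 40.0 cm.

40.0 cm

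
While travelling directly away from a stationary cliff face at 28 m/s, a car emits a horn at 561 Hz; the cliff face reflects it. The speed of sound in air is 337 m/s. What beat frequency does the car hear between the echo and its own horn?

The cliff face receives the sound from a moving source: f₁ = f₀ · v/(v + v_e) = 561 × 337/365 ≈ 518.0 Hz.
On the return leg the car is a moving observer: f₂ = f₁ · (v − v_e)/v = 518.0 × 309/337 ≈ 474.9 Hz.
Equivalently f₂ = f₀ · (v − v_e)/(v + v_e).
Beat against the emitted tone: |f₂ − f₀| = 2v_e·f₀/(v + v_e) = 2 × 28 × 561/365 ≈ 86 Hz.

86 Hz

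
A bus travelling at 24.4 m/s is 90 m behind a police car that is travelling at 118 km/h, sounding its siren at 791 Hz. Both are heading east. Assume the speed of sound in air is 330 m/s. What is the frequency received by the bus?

118 km/h = 32.78 m/s.
The bus is behind, so the police car is moving away from it while the bus is moving toward the police car.
Both move, so f' = f · (v + v_o)/(v + v_s).
f' = 791 × (330 + 24.4)/(330 + 32.78) = 791 × 354.4/362.78 ≈ 773 Hz.

773 Hz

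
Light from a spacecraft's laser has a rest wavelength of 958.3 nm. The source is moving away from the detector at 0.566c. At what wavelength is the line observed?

1820.3 nm

Relativistic Doppler for wavelength: λ' = λ₀ · √((1 + β)/(1 − β)).
λ' = 958.3 × √(1.5660/0.4340) = 958.3 × 1.89955 ≈ 1820.3 nm.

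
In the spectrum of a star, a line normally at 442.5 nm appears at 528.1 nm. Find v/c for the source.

λ'/λ₀ = 1.1934 > 1 (redshift), so the source is receding.
λ'/λ₀ = √((1 + β)/(1 − β)) for a receding source ⇒ β = (r² − 1)/(r² + 1) with r = λ'/λ₀.
β = (1.4243 − 1)/(1.4243 + 1) ≈ 0.175.

0.175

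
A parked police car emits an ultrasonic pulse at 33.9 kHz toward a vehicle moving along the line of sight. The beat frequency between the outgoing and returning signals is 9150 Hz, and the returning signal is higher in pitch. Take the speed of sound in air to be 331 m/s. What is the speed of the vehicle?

39 m/s

Double Doppler shift off a moving reflector: f₂ = f₀ · (v + u)/(v − u) (u > 0 toward emitter).
Returning signal is higher, so f₂ = f₀ + Δf = 33900 + 9150 = 43050 Hz.
Rearranging, u = v · (f₂ − f₀)/(f₂ + f₀) = 331 × 9150/76950 ≈ 39 m/s.
So the vehicle is moving at 39 m/s toward the emitter.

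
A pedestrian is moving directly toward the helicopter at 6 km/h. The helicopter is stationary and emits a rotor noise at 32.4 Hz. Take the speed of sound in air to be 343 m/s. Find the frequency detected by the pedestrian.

6 km/h = 1.667 m/s.
Only the observer moves, toward the source, so f' = f · (v + v_o)/v.
f' = 32.4 × (343 + 1.667)/343 = 32.4 × 344.67/343 ≈ 32.6 Hz.

32.6 Hz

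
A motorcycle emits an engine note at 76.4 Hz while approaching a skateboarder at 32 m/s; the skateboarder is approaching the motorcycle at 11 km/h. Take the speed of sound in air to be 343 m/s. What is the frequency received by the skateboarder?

85 Hz

11 km/h = 3.056 m/s.
General Doppler shift: f' = f · (v + v_o)/(v − v_s).
f' = 76.4 × (343 + 3.056)/(343 − 32) = 76.4 × 346.06/311 ≈ 85 Hz.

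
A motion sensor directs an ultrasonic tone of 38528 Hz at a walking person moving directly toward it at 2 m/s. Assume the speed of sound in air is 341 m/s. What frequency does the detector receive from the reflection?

The walking person first receives the wave as a moving observer: f₁ = f₀ · (v + u)/v = 38528 × (341 + 2)/341 ≈ 38754 Hz.
On reflection it acts as a source moving toward the stationary detector: f₂ = f₁ · v/(v − u) = 38754 × 341/339 ≈ 38983 Hz.

38983 Hz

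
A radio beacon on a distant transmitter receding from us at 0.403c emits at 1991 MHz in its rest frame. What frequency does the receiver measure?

1298.8 MHz

Relativistic Doppler for frequency: f' = f₀ · √((1 − β)/(1 + β)).
f' = 1991 × √(0.5970/1.4030) = 1991 × 0.65232 ≈ 1298.8 MHz.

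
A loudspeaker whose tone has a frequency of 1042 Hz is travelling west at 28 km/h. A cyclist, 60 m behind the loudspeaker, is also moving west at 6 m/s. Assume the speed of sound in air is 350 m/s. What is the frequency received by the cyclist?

1037 Hz

28 km/h = 7.778 m/s.
The cyclist is behind, so the loudspeaker is moving away from it while the cyclist is moving toward the loudspeaker.
Both move, so f' = f · (v + v_o)/(v + v_s).
f' = 1042 × (350 + 6)/(350 + 7.778) = 1042 × 356/357.78 ≈ 1037 Hz.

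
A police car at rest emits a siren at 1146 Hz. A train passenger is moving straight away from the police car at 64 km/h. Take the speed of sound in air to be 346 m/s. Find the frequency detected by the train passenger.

1087 Hz

64 km/h = 17.78 m/s.
Only the observer moves, away from the source, so f' = f · (v − v_o)/v.
f' = 1146 × (346 − 17.78)/346 = 1146 × 328.22/346 ≈ 1087 Hz.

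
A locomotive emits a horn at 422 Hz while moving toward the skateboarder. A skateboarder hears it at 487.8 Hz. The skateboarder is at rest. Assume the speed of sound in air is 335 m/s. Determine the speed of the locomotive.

f' = f · v/(v − v_s) ⇒ v_s = v · |1 − f/f'|.
v_s = 335 × |1 − 422/487.8| = 335 × 0.1349 ≈ 45 m/s.

45 m/s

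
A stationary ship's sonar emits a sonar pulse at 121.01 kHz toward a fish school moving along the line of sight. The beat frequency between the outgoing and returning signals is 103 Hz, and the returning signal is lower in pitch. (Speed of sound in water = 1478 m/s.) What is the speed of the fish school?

Double Doppler shift off a moving reflector: f₂ = f₀ · (v + u)/(v − u) (u > 0 toward emitter).
Returning signal is lower, so f₂ = f₀ − Δf = 121010 − 103 = 120907 Hz.
Rearranging, u = v · (f₂ − f₀)/(f₂ + f₀) = 1478 × -103/241917 ≈ -0.63 m/s.
So the fish school is moving at 0.63 m/s away from the emitter.

0.63 m/s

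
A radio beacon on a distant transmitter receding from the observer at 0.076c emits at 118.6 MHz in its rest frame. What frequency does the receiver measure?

109.9 MHz

Relativistic Doppler for frequency: f' = f₀ · √((1 − β)/(1 + β)).
f' = 118.6 × √(0.9240/1.0760) = 118.6 × 0.92668 ≈ 109.9 MHz.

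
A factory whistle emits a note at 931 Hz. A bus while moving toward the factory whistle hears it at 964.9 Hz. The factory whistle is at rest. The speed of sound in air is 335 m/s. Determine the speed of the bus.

f' = f · (v + v_o)/v ⇒ v_o = v · |f'/f − 1|.
v_o = 335 × |964.9/931 − 1| = 335 × 0.03641 ≈ 12.2 m/s.

12.2 m/s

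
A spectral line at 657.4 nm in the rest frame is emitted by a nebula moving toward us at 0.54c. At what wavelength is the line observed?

Relativistic Doppler for wavelength: λ' = λ₀ · √((1 − β)/(1 + β)).
λ' = 657.4 × √(0.4600/1.5400) = 657.4 × 0.54654 ≈ 359.3 nm.

359.3 nm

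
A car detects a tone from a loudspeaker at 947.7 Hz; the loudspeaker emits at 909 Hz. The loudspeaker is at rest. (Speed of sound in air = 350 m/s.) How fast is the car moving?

f' > f, so the car is approaching.
f' = f · (v + v_o)/v ⇒ v_o = v · |f'/f − 1|.
v_o = 350 × |947.7/909 − 1| = 350 × 0.04257 ≈ 14.9 m/s.

14.9 m/s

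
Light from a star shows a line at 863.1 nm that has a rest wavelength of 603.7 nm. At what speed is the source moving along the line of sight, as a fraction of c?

0.343

λ'/λ₀ = 1.4297 > 1 (redshift), so the source is receding.
λ'/λ₀ = √((1 + β)/(1 − β)) for a receding source ⇒ β = (r² − 1)/(r² + 1) with r = λ'/λ₀.
β = (2.0440 − 1)/(2.0440 + 1) ≈ 0.343.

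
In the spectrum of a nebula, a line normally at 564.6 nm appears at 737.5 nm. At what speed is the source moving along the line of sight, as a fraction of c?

λ'/λ₀ = 1.3062 > 1 (redshift), so the source is receding.
λ'/λ₀ = √((1 + β)/(1 − β)) for a receding source ⇒ β = (r² − 1)/(r² + 1) with r = λ'/λ₀.
β = (1.7062 − 1)/(1.7062 + 1) ≈ 0.261.

0.261c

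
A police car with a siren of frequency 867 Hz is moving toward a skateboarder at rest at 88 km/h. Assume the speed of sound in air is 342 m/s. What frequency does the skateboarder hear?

934 Hz

88 km/h = 24.44 m/s.
With the source moving toward a stationary observer, f' = f · v/(v − v_s).
f' = 867 × 342/(342 − 24.44) = 867 × 342/317.6 ≈ 934 Hz.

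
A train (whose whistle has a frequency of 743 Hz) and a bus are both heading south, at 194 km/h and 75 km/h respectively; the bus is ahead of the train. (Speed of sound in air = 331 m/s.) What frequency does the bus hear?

194 km/h = 53.89 m/s; 75 km/h = 20.83 m/s.
The bus is ahead, so the train is moving toward it while the bus is moving away from the train.
With source approaching and observer receding, f' = f · (v − v_o)/(v − v_s).
f' = 743 × (331 − 20.83)/(331 − 53.89) = 743 × 310.17/277.11 ≈ 832 Hz.

832 Hz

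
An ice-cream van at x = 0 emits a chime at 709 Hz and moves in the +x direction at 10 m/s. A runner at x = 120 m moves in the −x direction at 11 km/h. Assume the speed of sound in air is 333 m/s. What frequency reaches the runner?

11 km/h = 3.056 m/s.
The observer lies on the +x side, so the source is heading toward the observer and the observer is heading toward the source.
General Doppler shift: f' = f · (v + v_o)/(v − v_s).
f' = 709 × (333 + 3.056)/(333 − 10) = 709 × 336.06/323 ≈ 738 Hz.

738 Hz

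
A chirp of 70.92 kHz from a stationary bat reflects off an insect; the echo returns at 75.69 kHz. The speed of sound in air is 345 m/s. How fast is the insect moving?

11.2 m/s

Double Doppler shift off a moving reflector: f₂ = f₀ · (v + u)/(v − u) (u > 0 toward emitter).
Rearranging, u = v · (f₂ − f₀)/(f₂ + f₀) = 345 × 4.77/146.61 ≈ 11.2 m/s.
So the insect is moving at 11.2 m/s toward the emitter.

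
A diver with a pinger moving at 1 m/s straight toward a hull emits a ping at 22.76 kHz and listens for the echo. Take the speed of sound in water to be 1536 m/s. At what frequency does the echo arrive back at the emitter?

22.8 kHz

The hull receives the sound from a moving source: f₁ = f₀ · v/(v − v_e) = 22.76 × 1536/1535 ≈ 22.8 kHz.
On the return leg the diver with a pinger is a moving observer: f₂ = f₁ · (v + v_e)/v = 22.8 × 1537/1536 ≈ 22.8 kHz.
Equivalently f₂ = f₀ · (v + v_e)/(v − v_e).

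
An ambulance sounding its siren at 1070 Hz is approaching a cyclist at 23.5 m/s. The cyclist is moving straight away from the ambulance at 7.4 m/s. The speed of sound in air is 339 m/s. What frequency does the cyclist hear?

With source approaching and observer receding, f' = f · (v − v_o)/(v − v_s).
f' = 1070 × (339 − 7.4)/(339 − 23.5) = 1070 × 331.6/315.5 ≈ 1125 Hz.

1125 Hz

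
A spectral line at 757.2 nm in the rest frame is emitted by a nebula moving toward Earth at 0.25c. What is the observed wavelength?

Relativistic Doppler for wavelength: λ' = λ₀ · √((1 − β)/(1 + β)).
λ' = 757.2 × √(0.7500/1.2500) = 757.2 × 0.77460 ≈ 586.5 nm.

586.5 nm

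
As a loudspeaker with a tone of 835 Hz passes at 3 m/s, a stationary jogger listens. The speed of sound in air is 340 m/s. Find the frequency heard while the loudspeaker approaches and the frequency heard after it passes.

842 Hz approaching; 828 Hz receding

Approaching: f₁ = f · v/(v − v_s) = 835 × 340/337 ≈ 842 Hz.
Receding: f₂ = f · v/(v + v_s) = 835 × 340/343 ≈ 828 Hz.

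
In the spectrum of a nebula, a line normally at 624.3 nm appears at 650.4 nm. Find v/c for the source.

0.041

λ'/λ₀ = 1.0418 > 1 (redshift), so the source is receding.
λ'/λ₀ = √((1 + β)/(1 − β)) for a receding source ⇒ β = (r² − 1)/(r² + 1) with r = λ'/λ₀.
β = (1.0854 − 1)/(1.0854 + 1) ≈ 0.041.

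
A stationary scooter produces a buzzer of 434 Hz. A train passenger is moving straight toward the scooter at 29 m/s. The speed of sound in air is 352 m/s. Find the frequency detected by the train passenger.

470 Hz

Moving observer, stationary source: f' = f · (v + v_o)/v.
f' = 434 × (352 + 29)/352 = 434 × 381/352 ≈ 470 Hz.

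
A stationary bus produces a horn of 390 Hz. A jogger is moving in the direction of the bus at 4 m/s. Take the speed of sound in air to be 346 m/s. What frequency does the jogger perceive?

395 Hz

Moving observer, stationary source: f' = f · (v + v_o)/v.
f' = 390 × (346 + 4)/346 = 390 × 350/346 ≈ 395 Hz.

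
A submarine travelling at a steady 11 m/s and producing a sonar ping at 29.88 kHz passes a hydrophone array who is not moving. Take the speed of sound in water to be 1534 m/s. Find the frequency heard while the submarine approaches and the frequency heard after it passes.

30.1 kHz approaching; 29.7 kHz receding

Approaching: f₁ = f · v/(v − v_s) = 29.88 × 1534/1523 ≈ 30.1 kHz.
Receding: f₂ = f · v/(v + v_s) = 29.88 × 1534/1545 ≈ 29.7 kHz.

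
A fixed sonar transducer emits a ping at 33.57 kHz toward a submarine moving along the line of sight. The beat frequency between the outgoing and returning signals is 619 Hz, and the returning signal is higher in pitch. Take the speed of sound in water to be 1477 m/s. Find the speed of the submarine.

13.5 m/s

Double Doppler shift off a moving reflector: f₂ = f₀ · (v + u)/(v − u) (u > 0 toward emitter).
Returning signal is higher, so f₂ = f₀ + Δf = 33570 + 619 = 34189 Hz.
Rearranging, u = v · (f₂ − f₀)/(f₂ + f₀) = 1477 × 619/67759 ≈ 13.5 m/s.
So the submarine is moving at 13.5 m/s toward the emitter.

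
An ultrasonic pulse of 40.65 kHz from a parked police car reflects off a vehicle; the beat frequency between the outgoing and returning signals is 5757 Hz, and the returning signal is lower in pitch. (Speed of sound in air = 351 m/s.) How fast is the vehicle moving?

27 m/s

Double Doppler shift off a moving reflector: f₂ = f₀ · (v + u)/(v − u) (u > 0 toward emitter).
Returning signal is lower, so f₂ = f₀ − Δf = 40650 − 5757 = 34893 Hz.
Rearranging, u = v · (f₂ − f₀)/(f₂ + f₀) = 351 × -5757/75543 ≈ -27 m/s.
So the vehicle is moving at 27 m/s away from the emitter.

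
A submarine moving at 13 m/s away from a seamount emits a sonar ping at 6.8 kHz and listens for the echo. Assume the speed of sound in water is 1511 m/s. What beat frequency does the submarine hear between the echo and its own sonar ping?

116 Hz

The seamount receives the sound from a moving source: f₁ = f₀ · v/(v + v_e) = 6.8 × 1511/1524 ≈ 6.7420 kHz.
On the return leg the submarine is a moving observer: f₂ = f₁ · (v − v_e)/v = 6.7420 × 1498/1511 ≈ 6.6840 kHz.
Equivalently f₂ = f₀ · (v − v_e)/(v + v_e).
Beat against the emitted tone (with f₀ = 6800 Hz): |f₂ − f₀| = 2v_e·f₀/(v + v_e) = 2 × 13 × 6800/1524 ≈ 116 Hz.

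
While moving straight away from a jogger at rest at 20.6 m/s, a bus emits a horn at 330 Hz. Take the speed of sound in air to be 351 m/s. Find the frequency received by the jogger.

Moving source, stationary observer: f' = f · v/(v + v_s) since the source is receding.
f' = 330 × 351/(351 + 20.6) = 330 × 351/371.6 ≈ 312 Hz.

312 Hz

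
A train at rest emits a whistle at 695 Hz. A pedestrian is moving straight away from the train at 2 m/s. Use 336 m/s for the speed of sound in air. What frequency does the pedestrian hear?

Only the observer moves, away from the source, so f' = f · (v − v_o)/v.
f' = 695 × (336 − 2)/336 = 695 × 334/336 ≈ 691 Hz.

691 Hz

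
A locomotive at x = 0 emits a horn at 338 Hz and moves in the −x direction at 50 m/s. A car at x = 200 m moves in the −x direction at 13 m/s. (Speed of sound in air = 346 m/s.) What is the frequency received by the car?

The observer lies on the +x side, so the source is heading away from the observer and the observer is heading toward the source.
Both move, so f' = f · (v + v_o)/(v + v_s).
f' = 338 × (346 + 13)/(346 + 50) = 338 × 359/396 ≈ 306 Hz.

306 Hz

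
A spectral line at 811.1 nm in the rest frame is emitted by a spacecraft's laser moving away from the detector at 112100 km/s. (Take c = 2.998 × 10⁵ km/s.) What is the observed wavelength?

1201.5 nm

β = v/c = 112100/299800 = 0.3739.
Relativistic Doppler for wavelength: λ' = λ₀ · √((1 + β)/(1 − β)).
λ' = 811.1 × √(1.3739/0.6261) = 811.1 × 1.48137 ≈ 1201.5 nm.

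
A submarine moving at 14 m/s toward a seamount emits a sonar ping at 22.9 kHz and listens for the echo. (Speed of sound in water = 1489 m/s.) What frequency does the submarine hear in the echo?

The seamount receives the sound from a moving source: f₁ = f₀ · v/(v − v_e) = 22.9 × 1489/1475 ≈ 23.1 kHz.
On the return leg the submarine is a moving observer: f₂ = f₁ · (v + v_e)/v = 23.1 × 1503/1489 ≈ 23.3 kHz.
Equivalently f₂ = f₀ · (v + v_e)/(v − v_e).

23.3 kHz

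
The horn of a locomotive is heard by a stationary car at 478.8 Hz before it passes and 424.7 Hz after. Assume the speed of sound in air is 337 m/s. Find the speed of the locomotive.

20.2 m/s

f₁/f₂ = (v + v_s)/(v − v_s), so v_s = v · (f₁ − f₂)/(f₁ + f₂).
v_s = 337 × (478.8 − 424.7)/(478.8 + 424.7) = 337 × 54.1/903.5 ≈ 20.2 m/s.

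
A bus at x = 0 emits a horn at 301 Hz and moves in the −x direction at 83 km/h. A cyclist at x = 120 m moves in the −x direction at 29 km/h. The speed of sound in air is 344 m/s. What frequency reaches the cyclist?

83 km/h = 23.06 m/s; 29 km/h = 8.056 m/s.
The observer lies on the +x side, so the source is heading away from the observer and the observer is heading toward the source.
Both move, so f' = f · (v + v_o)/(v + v_s).
f' = 301 × (344 + 8.056)/(344 + 23.06) = 301 × 352.06/367.06 ≈ 289 Hz.

289 Hz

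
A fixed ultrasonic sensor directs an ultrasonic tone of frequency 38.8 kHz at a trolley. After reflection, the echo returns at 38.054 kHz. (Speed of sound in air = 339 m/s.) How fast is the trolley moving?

3.3 m/s

Double Doppler shift off a moving reflector: f₂ = f₀ · (v + u)/(v − u) (u > 0 toward emitter).
Rearranging, u = v · (f₂ − f₀)/(f₂ + f₀) = 339 × -0.746/76.854 ≈ -3.3 m/s.
So the trolley is moving at 3.3 m/s away from the emitter.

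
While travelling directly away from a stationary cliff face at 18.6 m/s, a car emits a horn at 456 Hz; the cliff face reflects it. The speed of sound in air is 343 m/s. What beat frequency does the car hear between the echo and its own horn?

The cliff face receives the sound from a moving source: f₁ = f₀ · v/(v + v_e) = 456 × 343/361.6 ≈ 432.5 Hz.
On the return leg the car is a moving observer: f₂ = f₁ · (v − v_e)/v = 432.5 × 324.4/343 ≈ 409.1 Hz.
Beat against the emitted tone: |f₂ − f₀| = 2v_e·f₀/(v + v_e) = 2 × 18.6 × 456/361.6 ≈ 46.9 Hz.

46.9 Hz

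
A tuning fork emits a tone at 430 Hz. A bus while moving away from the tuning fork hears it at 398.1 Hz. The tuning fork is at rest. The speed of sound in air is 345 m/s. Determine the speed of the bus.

26 m/s

f' = f · (v − v_o)/v ⇒ v_o = v · |f'/f − 1|.
v_o = 345 × |398.1/430 − 1| = 345 × 0.07419 ≈ 26 m/s.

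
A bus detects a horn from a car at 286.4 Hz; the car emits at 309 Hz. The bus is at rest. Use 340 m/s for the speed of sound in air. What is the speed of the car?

f' < f, so the car is receding.
f' = f · v/(v + v_s) ⇒ v_s = v · |1 − f/f'|.
v_s = 340 × |1 − 309/286.4| = 340 × 0.07891 ≈ 27 m/s.

27 m/s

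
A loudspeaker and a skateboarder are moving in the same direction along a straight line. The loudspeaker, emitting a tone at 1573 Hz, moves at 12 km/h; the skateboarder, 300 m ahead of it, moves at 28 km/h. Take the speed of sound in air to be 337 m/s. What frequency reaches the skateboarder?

12 km/h = 3.333 m/s; 28 km/h = 7.778 m/s.
The skateboarder is ahead, so the loudspeaker is moving toward it while the skateboarder is moving away from the loudspeaker.
General Doppler shift: f' = f · (v − v_o)/(v − v_s).
f' = 1573 × (337 − 7.778)/(337 − 3.333) = 1573 × 329.22/333.67 ≈ 1552 Hz.

1552 Hz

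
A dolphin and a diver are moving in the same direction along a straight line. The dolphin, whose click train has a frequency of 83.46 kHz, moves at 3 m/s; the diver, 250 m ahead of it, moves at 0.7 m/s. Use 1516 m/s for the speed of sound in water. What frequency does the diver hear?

The diver is ahead, so the dolphin is moving toward it while the diver is moving away from the dolphin.
With source approaching and observer receding, f' = f · (v − v_o)/(v − v_s).
f' = 83.46 × (1516 − 0.7)/(1516 − 3) = 83.46 × 1515.3/1513 ≈ 83.6 kHz.

83.6 kHz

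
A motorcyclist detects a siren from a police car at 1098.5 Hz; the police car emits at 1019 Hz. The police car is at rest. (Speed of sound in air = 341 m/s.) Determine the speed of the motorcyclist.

27 m/s

f' > f, so the motorcyclist is approaching.
f' = f · (v + v_o)/v ⇒ v_o = v · |f'/f − 1|.
v_o = 341 × |1098.5/1019 − 1| = 341 × 0.07802 ≈ 27 m/s.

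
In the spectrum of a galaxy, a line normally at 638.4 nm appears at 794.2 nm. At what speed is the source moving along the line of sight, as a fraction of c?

0.215c

λ'/λ₀ = 1.2440 > 1 (redshift), so the source is receding.
λ'/λ₀ = √((1 + β)/(1 − β)) for a receding source ⇒ β = (r² − 1)/(r² + 1) with r = λ'/λ₀.
β = (1.5477 − 1)/(1.5477 + 1) ≈ 0.215.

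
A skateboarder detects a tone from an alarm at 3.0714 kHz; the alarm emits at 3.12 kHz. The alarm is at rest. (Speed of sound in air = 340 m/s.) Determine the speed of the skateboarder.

5.3 m/s

f' < f, so the skateboarder is receding.
f' = f · (v − v_o)/v ⇒ v_o = v · |f'/f − 1|.
v_o = 340 × |3.0714/3.12 − 1| = 340 × 0.01558 ≈ 5.3 m/s.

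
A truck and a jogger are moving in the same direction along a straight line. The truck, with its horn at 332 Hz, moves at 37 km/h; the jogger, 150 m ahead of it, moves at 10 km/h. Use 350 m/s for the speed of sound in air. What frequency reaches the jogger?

339 Hz

37 km/h = 10.28 m/s; 10 km/h = 2.778 m/s.
The jogger is ahead, so the truck is moving toward it while the jogger is moving away from the truck.
Both move, so f' = f · (v − v_o)/(v − v_s).
f' = 332 × (350 − 2.778)/(350 − 10.28) = 332 × 347.22/339.72 ≈ 339 Hz.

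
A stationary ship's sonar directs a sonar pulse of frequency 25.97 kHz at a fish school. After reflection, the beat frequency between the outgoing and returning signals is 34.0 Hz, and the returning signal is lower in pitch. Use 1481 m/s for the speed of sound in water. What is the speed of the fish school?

Double Doppler shift off a moving reflector: f₂ = f₀ · (v + u)/(v − u) (u > 0 toward emitter).
Returning signal is lower, so f₂ = f₀ − Δf = 25970 − 34 = 25936 Hz.
Rearranging, u = v · (f₂ − f₀)/(f₂ + f₀) = 1481 × -34/51906 ≈ -0.97 m/s.
So the fish school is moving at 0.97 m/s away from the emitter.

0.97 m/s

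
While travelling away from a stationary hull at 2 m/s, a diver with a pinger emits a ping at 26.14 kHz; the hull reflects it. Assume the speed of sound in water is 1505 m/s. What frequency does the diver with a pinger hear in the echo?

The hull receives the sound from a moving source: f₁ = f₀ · v/(v + v_e) = 26.14 × 1505/1507 ≈ 26.1 kHz.
On the return leg the diver with a pinger is a moving observer: f₂ = f₁ · (v − v_e)/v = 26.1 × 1503/1505 ≈ 26.1 kHz.
Equivalently f₂ = f₀ · (v − v_e)/(v + v_e).

26.1 kHz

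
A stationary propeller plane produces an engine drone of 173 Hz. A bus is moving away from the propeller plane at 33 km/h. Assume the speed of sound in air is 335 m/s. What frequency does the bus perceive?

33 km/h = 9.167 m/s.
Moving observer, stationary source: f' = f · (v − v_o)/v.
f' = 173 × (335 − 9.167)/335 = 173 × 325.83/335 ≈ 168 Hz.

168 Hz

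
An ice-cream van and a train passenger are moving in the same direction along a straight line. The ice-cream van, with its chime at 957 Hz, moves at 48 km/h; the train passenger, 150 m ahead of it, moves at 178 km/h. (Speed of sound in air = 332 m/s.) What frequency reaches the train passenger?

48 km/h = 13.33 m/s; 178 km/h = 49.44 m/s.
The train passenger is ahead, so the ice-cream van is moving toward it while the train passenger is moving away from the ice-cream van.
Both move, so f' = f · (v − v_o)/(v − v_s).
f' = 957 × (332 − 49.44)/(332 − 13.33) = 957 × 282.56/318.67 ≈ 849 Hz.

849 Hz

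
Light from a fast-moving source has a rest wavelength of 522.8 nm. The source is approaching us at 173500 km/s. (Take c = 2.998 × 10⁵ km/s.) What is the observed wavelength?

β = v/c = 173500/299800 = 0.5787.
Relativistic Doppler for wavelength: λ' = λ₀ · √((1 − β)/(1 + β)).
λ' = 522.8 × √(0.4213/1.5787) = 522.8 × 0.51658 ≈ 270.1 nm.

270.1 nm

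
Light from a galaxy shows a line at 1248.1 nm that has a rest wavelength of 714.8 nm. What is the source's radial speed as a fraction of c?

0.506

λ'/λ₀ = 1.7461 > 1 (redshift), so the source is receding.
λ'/λ₀ = √((1 + β)/(1 − β)) for a receding source ⇒ β = (r² − 1)/(r² + 1) with r = λ'/λ₀.
β = (3.0488 − 1)/(3.0488 + 1) ≈ 0.506.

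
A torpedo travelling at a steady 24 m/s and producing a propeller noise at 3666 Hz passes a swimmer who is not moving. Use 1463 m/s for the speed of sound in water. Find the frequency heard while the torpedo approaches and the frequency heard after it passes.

Approaching: f₁ = f · v/(v − v_s) = 3666 × 1463/1439 ≈ 3727 Hz.
Receding: f₂ = f · v/(v + v_s) = 3666 × 1463/1487 ≈ 3607 Hz.

3727 Hz approaching; 3607 Hz receding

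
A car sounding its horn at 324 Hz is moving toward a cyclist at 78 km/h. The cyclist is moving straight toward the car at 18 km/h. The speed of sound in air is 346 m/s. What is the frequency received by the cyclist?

78 km/h = 21.67 m/s; 18 km/h = 5 m/s.
With source approaching and observer approaching, f' = f · (v + v_o)/(v − v_s).
f' = 324 × (346 + 5)/(346 − 21.67) = 324 × 351/324.33 ≈ 351 Hz.

351 Hz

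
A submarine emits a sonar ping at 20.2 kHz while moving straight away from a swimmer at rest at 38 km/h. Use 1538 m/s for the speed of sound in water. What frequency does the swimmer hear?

38 km/h = 10.56 m/s.
Only the source moves, away from the listener, so f' = f · v/(v + v_s).
f' = 20.2 × 1538/(1538 + 10.56) = 20.2 × 1538/1549 ≈ 20.1 kHz.

20.1 kHz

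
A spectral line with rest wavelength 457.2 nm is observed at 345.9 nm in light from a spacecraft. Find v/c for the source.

0.272c

λ'/λ₀ = 0.7566 < 1 (blueshift), so the source is approaching.
λ'/λ₀ = √((1 − β)/(1 + β)) for an approaching source ⇒ β = (1 − r²)/(1 + r²) with r = λ'/λ₀.
β = (1 − 0.5724)/(1 + 0.5724) ≈ 0.272.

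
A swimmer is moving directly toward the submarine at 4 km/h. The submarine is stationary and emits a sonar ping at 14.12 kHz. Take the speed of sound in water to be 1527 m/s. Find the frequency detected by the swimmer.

4 km/h = 1.111 m/s.
Only the observer moves, toward the source, so f' = f · (v + v_o)/v.
f' = 14.12 × (1527 + 1.111)/1527 = 14.12 × 1528.1/1527 ≈ 14.13 kHz.

14.13 kHz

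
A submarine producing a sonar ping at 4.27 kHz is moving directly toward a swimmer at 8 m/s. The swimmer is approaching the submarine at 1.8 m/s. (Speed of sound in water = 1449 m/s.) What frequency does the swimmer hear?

With source approaching and observer approaching, f' = f · (v + v_o)/(v − v_s).
f' = 4.27 × (1449 + 1.8)/(1449 − 8) = 4.27 × 1450.8/1441 ≈ 4.30 kHz.

4.30 kHz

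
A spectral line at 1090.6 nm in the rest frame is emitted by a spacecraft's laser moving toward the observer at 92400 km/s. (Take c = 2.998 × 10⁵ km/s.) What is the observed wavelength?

793.1 nm

β = v/c = 92400/299800 = 0.3082.
Relativistic Doppler for wavelength: λ' = λ₀ · √((1 − β)/(1 + β)).
λ' = 1090.6 × √(0.6918/1.3082) = 1090.6 × 0.72719 ≈ 793.1 nm.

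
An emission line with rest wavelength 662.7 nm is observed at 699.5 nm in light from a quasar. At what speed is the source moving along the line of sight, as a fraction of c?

0.054c

λ'/λ₀ = 1.0555 > 1 (redshift), so the source is receding.
λ'/λ₀ = √((1 + β)/(1 − β)) for a receding source ⇒ β = (r² − 1)/(r² + 1) with r = λ'/λ₀.
β = (1.1141 − 1)/(1.1141 + 1) ≈ 0.054.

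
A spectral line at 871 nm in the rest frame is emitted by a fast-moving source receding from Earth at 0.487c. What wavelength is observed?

1482.9 nm

Relativistic Doppler for wavelength: λ' = λ₀ · √((1 + β)/(1 − β)).
λ' = 871 × √(1.4870/0.5130) = 871 × 1.70254 ≈ 1482.9 nm.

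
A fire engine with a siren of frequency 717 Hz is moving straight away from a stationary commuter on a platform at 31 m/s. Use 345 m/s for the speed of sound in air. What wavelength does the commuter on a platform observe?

Moving source, stationary observer: f' = f · v/(v + v_s) since the source is receding.
f' = 717 × 345/(345 + 31) ≈ 658 Hz.
λ' = v/f' = 345/657.886 ≈ 52.4 cm.

52.4 cm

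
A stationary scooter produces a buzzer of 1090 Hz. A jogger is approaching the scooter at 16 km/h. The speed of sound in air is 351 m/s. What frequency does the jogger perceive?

16 km/h = 4.444 m/s.
Only the observer moves, toward the source, so f' = f · (v + v_o)/v.
f' = 1090 × (351 + 4.444)/351 = 1090 × 355.44/351 ≈ 1104 Hz.

1104 Hz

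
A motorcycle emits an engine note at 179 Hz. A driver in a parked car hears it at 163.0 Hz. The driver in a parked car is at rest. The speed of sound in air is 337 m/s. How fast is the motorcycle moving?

f' < f, so the motorcycle is receding.
f' = f · v/(v + v_s) ⇒ v_s = v · |1 − f/f'|.
v_s = 337 × |1 − 179/163.0| = 337 × 0.09816 ≈ 33 m/s.

33 m/s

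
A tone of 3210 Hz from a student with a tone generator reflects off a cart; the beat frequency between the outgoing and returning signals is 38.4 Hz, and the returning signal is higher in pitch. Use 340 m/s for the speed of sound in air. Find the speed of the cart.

Double Doppler shift off a moving reflector: f₂ = f₀ · (v + u)/(v − u) (u > 0 toward emitter).
Returning signal is higher, so f₂ = f₀ + Δf = 3210 + 38.4 = 3248.4 Hz.
Rearranging, u = v · (f₂ − f₀)/(f₂ + f₀) = 340 × 38.4/6458.4 ≈ 2.02 m/s.
So the cart is moving at 2.02 m/s toward the emitter.

2.02 m/s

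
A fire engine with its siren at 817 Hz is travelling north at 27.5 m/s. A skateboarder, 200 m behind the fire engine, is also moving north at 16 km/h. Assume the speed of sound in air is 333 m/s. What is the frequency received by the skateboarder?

765 Hz

16 km/h = 4.444 m/s.
The skateboarder is behind, so the fire engine is moving away from it while the skateboarder is moving toward the fire engine.
Both move, so f' = f · (v + v_o)/(v + v_s).
f' = 817 × (333 + 4.444)/(333 + 27.5) = 817 × 337.44/360.5 ≈ 765 Hz.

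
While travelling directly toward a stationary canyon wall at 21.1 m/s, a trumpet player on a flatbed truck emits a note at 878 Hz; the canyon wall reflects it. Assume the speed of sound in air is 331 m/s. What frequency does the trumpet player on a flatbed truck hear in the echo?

The canyon wall receives the sound from a moving source: f₁ = f₀ · v/(v − v_e) = 878 × 331/309.9 ≈ 938 Hz.
On the return leg the trumpet player on a flatbed truck is a moving observer: f₂ = f₁ · (v + v_e)/v = 938 × 352.1/331 ≈ 998 Hz.

998 Hz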